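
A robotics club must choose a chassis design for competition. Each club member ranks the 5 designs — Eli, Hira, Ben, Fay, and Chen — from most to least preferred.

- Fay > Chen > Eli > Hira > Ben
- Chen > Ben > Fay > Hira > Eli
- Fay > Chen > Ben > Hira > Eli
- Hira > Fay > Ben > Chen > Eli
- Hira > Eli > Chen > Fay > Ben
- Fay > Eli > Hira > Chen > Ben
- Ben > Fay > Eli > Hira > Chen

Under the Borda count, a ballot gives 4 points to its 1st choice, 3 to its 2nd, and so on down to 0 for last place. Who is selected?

Borda scores:
  Eli: 2 + 0 + 0 + 0 + 3 + 3 + 2 = 10
  Hira: 1 + 1 + 1 + 4 + 4 + 2 + 1 = 14
  Ben: 0 + 3 + 2 + 2 + 0 + 0 + 4 = 11
  Fay: 4 + 2 + 4 + 3 + 1 + 4 + 3 = 21
  Chen: 3 + 4 + 3 + 1 + 2 + 1 + 0 = 14
Fay has the highest total.

Fay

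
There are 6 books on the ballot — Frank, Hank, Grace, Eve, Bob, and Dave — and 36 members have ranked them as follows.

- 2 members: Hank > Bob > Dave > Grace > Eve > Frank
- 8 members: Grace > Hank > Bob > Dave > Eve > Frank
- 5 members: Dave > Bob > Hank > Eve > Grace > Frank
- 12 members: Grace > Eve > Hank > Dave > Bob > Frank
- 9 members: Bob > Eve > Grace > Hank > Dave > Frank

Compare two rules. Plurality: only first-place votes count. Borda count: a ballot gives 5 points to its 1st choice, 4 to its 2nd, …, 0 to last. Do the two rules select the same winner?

Plurality first-place counts: Frank 0, Hank 2, Grace 20, Eve 0, Bob 9, Dave 5 → Grace.
Borda totals: Frank 0, Hank 111, Grace 136, Eve 104, Bob 109, Dave 80 → Grace.
The two rules agree on Grace.

Yes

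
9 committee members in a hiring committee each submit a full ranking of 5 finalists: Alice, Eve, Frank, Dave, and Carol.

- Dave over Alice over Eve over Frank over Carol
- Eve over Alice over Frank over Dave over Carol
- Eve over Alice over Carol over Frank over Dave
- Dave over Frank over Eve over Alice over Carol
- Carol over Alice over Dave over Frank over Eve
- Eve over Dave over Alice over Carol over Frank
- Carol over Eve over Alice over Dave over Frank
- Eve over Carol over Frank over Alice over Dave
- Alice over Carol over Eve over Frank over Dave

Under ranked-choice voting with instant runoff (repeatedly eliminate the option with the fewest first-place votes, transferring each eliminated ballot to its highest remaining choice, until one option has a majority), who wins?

Eve

Round 1: Eve 4, Dave 2, Carol 2, Alice 1, Frank 0. Frank has the fewest and is eliminated.
Round 2: Eve 4, Dave 2, Carol 2, Alice 1. Alice has the fewest and is eliminated.
Round 3: Eve 4, Carol 3, Dave 2. Dave has the fewest and is eliminated.
Round 4: Eve 6, Carol 3. Eve has a majority.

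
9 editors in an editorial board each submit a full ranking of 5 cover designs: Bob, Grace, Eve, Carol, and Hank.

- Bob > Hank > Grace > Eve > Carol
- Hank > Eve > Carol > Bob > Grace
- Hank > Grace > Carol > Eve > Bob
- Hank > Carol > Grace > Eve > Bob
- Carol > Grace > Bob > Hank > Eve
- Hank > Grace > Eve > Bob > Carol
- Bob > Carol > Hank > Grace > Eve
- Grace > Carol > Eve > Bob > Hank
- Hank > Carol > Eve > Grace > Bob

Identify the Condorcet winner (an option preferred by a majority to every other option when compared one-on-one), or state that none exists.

Head-to-head results (9 voters total):
Bob vs Grace: Grace wins 6–3.
Bob vs Eve: Eve wins 6–3.
Bob vs Carol: Carol wins 6–3.
Bob vs Hank: Hank wins 5–4.
Grace vs Eve: Grace wins 7–2.
Grace vs Carol: Carol wins 5–4.
Grace vs Hank: Hank wins 7–2.
Eve vs Carol: Carol wins 6–3.
Eve vs Hank: Hank wins 8–1.
Carol vs Hank: Hank wins 6–3.
Hank beats each rival — Bob (5–4), Grace (7–2), Eve (8–1), Carol (6–3) — so Hank is the Condorcet winner.

Hank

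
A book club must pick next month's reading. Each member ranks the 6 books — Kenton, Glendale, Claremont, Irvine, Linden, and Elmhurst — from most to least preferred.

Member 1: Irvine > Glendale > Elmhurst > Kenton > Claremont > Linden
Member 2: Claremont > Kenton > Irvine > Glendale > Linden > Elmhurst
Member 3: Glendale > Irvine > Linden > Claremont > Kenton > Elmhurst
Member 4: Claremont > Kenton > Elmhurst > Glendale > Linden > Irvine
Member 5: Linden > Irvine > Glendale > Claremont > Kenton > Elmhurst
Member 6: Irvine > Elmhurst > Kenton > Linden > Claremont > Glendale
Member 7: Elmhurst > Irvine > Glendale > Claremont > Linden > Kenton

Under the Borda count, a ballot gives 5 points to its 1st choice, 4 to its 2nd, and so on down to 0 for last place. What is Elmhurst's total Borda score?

Borda scores:
  Kenton: 2 + 4 + 1 + 4 + 1 + 3 + 0 = 15
  Glendale: 4 + 2 + 5 + 2 + 3 + 0 + 3 = 19
  Claremont: 1 + 5 + 2 + 5 + 2 + 1 + 2 = 18
  Irvine: 5 + 3 + 4 + 0 + 4 + 5 + 4 = 25
  Linden: 0 + 1 + 3 + 1 + 5 + 2 + 1 = 13
  Elmhurst: 3 + 0 + 0 + 3 + 0 + 4 + 5 = 15

15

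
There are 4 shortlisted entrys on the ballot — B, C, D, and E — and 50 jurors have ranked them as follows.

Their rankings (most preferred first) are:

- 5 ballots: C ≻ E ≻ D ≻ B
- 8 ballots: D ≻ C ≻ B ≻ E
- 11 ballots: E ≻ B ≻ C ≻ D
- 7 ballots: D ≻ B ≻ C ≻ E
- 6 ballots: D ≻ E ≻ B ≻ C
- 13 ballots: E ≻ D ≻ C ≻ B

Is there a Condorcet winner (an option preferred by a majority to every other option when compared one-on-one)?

Yes

Head-to-head results (50 voters total):
B vs C: C wins 26–24.
B vs D: D wins 39–11.
B vs E: E wins 35–15.
C vs D: D wins 34–16.
C vs E: E wins 30–20.
D vs E: E wins 29–21.
E beats each rival — B (35–15), C (30–20), D (29–21) — so E is the Condorcet winner.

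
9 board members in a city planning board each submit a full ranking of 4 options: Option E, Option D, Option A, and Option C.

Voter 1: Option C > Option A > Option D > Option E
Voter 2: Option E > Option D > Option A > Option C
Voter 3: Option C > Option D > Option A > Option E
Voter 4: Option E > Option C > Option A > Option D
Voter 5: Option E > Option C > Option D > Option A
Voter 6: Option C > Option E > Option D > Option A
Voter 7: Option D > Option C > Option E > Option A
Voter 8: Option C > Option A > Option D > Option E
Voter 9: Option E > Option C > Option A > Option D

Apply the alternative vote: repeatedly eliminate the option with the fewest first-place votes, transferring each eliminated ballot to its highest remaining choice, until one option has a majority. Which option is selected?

Option C

Round 1: Option E 4, Option C 4, Option D 1, Option A 0. Option A has the fewest and is eliminated.
Round 2: Option E 4, Option C 4, Option D 1. Option D has the fewest and is eliminated.
Round 3: Option C 5, Option E 4. Option C has a majority.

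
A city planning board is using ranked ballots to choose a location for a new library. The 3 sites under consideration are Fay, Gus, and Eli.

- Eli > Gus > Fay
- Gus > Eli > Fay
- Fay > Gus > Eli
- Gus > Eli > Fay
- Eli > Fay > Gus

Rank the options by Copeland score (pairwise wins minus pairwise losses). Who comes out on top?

Gus

Pairwise results:
  Fay vs Gus: Gus wins 3–2.
  Fay vs Eli: Eli wins 4–1.
  Gus vs Eli: Gus wins 3–2.
Copeland scores (wins − losses):
  Fay: 0 − 2 = -2
  Gus: 2 − 0 = 2
  Eli: 1 − 1 = 0
Gus has the best Copeland score.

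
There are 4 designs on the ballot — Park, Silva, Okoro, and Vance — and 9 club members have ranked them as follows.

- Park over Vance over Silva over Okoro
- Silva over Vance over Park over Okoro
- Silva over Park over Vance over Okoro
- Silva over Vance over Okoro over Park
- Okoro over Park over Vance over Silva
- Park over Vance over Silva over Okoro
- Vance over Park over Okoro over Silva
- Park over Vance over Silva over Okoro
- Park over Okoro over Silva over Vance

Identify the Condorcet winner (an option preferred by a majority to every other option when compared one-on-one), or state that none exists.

Head-to-head results (9 voters total):
Park vs Silva: Park wins 6–3.
Park vs Okoro: Park wins 7–2.
Park vs Vance: Park wins 6–3.
Silva vs Okoro: Silva wins 6–3.
Silva vs Vance: Vance wins 5–4.
Okoro vs Vance: Vance wins 7–2.
Park beats each rival — Silva (6–3), Okoro (7–2), Vance (6–3) — so Park is the Condorcet winner.

Park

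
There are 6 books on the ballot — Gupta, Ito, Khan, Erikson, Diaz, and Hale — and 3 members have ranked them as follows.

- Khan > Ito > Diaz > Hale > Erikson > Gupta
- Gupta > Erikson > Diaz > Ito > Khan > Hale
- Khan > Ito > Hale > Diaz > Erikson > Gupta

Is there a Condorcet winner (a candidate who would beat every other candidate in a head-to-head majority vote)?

Yes

Head-to-head results (3 voters total):
Gupta vs Ito: Ito wins 2–1.
Gupta vs Khan: Khan wins 2–1.
Gupta vs Erikson: Erikson wins 2–1.
Gupta vs Diaz: Diaz wins 2–1.
Gupta vs Hale: Hale wins 2–1.
Ito vs Khan: Khan wins 2–1.
Ito vs Erikson: Ito wins 2–1.
Ito vs Diaz: Ito wins 2–1.
Ito vs Hale: Ito wins 3–0.
Khan vs Erikson: Khan wins 2–1.
Khan vs Diaz: Khan wins 2–1.
Khan vs Hale: Khan wins 3–0.
Erikson vs Diaz: Diaz wins 2–1.
Erikson vs Hale: Hale wins 2–1.
Diaz vs Hale: Diaz wins 2–1.
Khan beats each rival — Gupta (2–1), Ito (2–1), Erikson (2–1), Diaz (2–1), Hale (3–0) — so Khan is the Condorcet winner.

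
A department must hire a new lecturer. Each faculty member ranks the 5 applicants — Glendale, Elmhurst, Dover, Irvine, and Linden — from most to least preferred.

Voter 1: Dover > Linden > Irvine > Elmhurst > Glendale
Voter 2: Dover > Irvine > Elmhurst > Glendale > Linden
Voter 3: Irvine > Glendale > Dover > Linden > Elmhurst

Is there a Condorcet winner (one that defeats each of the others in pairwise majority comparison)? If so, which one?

Dover

Head-to-head results (3 voters total):
Glendale vs Elmhurst: Elmhurst wins 2–1.
Glendale vs Dover: Dover wins 2–1.
Glendale vs Irvine: Irvine wins 3–0.
Glendale vs Linden: Glendale wins 2–1.
Elmhurst vs Dover: Dover wins 3–0.
Elmhurst vs Irvine: Irvine wins 3–0.
Elmhurst vs Linden: Linden wins 2–1.
Dover vs Irvine: Dover wins 2–1.
Dover vs Linden: Dover wins 3–0.
Irvine vs Linden: Irvine wins 2–1.
Dover beats each rival — Glendale (2–1), Elmhurst (3–0), Irvine (2–1), Linden (3–0) — so Dover is the Condorcet winner.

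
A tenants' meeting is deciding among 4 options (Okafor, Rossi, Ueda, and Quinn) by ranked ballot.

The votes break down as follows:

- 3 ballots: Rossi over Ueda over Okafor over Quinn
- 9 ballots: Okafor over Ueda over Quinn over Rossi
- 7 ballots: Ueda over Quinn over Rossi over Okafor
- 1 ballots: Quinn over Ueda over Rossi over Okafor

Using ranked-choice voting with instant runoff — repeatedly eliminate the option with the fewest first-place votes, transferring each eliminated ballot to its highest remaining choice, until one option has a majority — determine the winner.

Round 1: Okafor 9, Ueda 7, Rossi 3, Quinn 1. Quinn has the fewest and is eliminated.
Round 2: Okafor 9, Ueda 8, Rossi 3. Rossi has the fewest and is eliminated.
Round 3: Ueda 11, Okafor 9. Ueda has a majority.

Ueda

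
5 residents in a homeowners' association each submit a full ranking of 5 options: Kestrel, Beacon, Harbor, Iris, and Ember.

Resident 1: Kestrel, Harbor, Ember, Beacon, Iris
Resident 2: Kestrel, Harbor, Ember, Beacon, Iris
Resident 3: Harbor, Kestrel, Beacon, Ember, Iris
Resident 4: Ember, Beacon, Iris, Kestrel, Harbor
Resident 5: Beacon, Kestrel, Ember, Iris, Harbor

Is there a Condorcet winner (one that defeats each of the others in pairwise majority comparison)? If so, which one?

Kestrel

Head-to-head results (5 voters total):
Kestrel vs Beacon: Kestrel wins 3–2.
Kestrel vs Harbor: Kestrel wins 4–1.
Kestrel vs Iris: Kestrel wins 4–1.
Kestrel vs Ember: Kestrel wins 4–1.
Beacon vs Harbor: Harbor wins 3–2.
Beacon vs Iris: Beacon wins 5–0.
Beacon vs Ember: Ember wins 3–2.
Harbor vs Iris: Harbor wins 3–2.
Harbor vs Ember: Harbor wins 3–2.
Iris vs Ember: Ember wins 5–0.
Kestrel beats each rival — Beacon (3–2), Harbor (4–1), Iris (4–1), Ember (4–1) — so Kestrel is the Condorcet winner.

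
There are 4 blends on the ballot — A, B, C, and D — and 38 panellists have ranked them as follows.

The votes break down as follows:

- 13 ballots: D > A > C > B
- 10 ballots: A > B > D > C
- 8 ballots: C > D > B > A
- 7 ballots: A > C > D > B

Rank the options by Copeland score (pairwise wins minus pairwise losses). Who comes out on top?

D

Pairwise results:
  A vs B: A wins 30–8.
  A vs C: A wins 30–8.
  A vs D: D wins 21–17.
  B vs C: C wins 28–10.
  B vs D: D wins 28–10.
  C vs D: D wins 23–15.
Copeland scores (wins − losses):
  A: 2 − 1 = 1
  B: 0 − 3 = -3
  C: 1 − 2 = -1
  D: 3 − 0 = 3
D has the best Copeland score.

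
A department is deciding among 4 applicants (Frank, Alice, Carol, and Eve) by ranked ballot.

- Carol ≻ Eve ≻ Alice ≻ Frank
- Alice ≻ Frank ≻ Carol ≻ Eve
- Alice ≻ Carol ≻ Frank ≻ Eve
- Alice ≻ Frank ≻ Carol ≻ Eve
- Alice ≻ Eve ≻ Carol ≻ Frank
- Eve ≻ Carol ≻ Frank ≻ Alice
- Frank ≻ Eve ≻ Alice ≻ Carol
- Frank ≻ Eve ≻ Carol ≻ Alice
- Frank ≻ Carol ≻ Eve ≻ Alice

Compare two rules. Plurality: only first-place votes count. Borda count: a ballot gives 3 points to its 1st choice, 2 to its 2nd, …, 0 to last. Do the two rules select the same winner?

No

Plurality first-place counts: Frank 3, Alice 4, Carol 1, Eve 1 → Alice.
Borda totals: Frank 15, Alice 14, Carol 13, Eve 12 → Frank.
The two rules disagree: plurality picks Alice, Borda picks Frank.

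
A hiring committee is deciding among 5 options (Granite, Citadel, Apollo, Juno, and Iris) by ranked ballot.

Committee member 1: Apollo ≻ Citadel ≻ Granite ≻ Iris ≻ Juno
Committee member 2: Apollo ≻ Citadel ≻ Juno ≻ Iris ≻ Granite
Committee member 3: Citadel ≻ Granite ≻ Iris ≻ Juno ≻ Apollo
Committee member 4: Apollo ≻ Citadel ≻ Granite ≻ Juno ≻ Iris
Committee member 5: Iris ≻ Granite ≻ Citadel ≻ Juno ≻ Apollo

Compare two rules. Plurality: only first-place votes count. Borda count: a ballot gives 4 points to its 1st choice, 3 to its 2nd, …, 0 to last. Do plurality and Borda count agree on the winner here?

No

Plurality first-place counts: Granite 0, Citadel 1, Apollo 3, Juno 0, Iris 1 → Apollo.
Borda totals: Granite 10, Citadel 15, Apollo 12, Juno 5, Iris 8 → Citadel.
The two rules disagree: plurality picks Apollo, Borda picks Citadel.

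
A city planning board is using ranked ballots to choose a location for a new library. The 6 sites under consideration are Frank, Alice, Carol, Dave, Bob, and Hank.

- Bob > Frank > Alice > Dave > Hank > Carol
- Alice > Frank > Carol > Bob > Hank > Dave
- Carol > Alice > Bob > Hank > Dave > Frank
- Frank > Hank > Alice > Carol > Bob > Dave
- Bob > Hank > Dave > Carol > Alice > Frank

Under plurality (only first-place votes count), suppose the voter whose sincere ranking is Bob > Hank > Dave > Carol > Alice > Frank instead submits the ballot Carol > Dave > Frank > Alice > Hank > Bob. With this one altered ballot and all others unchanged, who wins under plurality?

First-place totals with the altered ballot: Frank 1, Alice 1, Carol 2, Dave 0, Bob 1, Hank 0.
The switch changes the winner from Bob to Carol.

Carol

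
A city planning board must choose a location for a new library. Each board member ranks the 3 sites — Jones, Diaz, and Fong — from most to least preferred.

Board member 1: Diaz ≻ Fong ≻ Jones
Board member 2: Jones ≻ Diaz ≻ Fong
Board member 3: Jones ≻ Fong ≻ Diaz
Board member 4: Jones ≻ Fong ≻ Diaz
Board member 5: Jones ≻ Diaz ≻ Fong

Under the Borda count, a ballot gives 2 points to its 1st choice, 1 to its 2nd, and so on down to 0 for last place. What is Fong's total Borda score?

Borda scores:
  Jones: 0 + 2 + 2 + 2 + 2 = 8
  Diaz: 2 + 1 + 0 + 0 + 1 = 4
  Fong: 1 + 0 + 1 + 1 + 0 = 3

3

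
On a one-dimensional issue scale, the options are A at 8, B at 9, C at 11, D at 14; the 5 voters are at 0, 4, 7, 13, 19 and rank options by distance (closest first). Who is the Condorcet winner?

A

With single-peaked preferences on a line, the Condorcet winner is the candidate closest to the median voter.
The median voter (position 7) is closest to A at 8.
Check: A vs C — voters closer to A: 3 of 5.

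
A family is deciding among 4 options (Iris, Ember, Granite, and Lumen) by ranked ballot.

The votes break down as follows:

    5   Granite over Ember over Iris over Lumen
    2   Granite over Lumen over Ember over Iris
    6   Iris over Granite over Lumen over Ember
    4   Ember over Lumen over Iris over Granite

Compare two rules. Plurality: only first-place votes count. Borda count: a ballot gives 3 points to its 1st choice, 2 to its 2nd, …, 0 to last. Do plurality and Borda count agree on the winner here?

Yes

Plurality first-place counts: Iris 6, Ember 4, Granite 7, Lumen 0 → Granite.
Borda totals: Iris 27, Ember 24, Granite 33, Lumen 18 → Granite.
The two rules agree on Granite.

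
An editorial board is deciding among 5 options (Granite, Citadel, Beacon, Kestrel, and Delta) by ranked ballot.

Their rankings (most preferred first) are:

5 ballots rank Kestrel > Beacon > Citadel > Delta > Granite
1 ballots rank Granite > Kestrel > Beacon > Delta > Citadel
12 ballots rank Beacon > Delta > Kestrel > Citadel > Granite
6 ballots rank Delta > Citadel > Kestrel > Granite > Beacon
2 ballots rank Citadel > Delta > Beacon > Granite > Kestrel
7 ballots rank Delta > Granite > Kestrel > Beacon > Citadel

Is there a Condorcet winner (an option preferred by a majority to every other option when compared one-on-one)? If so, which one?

Head-to-head results (33 voters total):
Granite vs Citadel: Citadel wins 25–8.
Granite vs Beacon: Beacon wins 19–14.
Granite vs Kestrel: Kestrel wins 23–10.
Granite vs Delta: Delta wins 32–1.
Citadel vs Beacon: Beacon wins 25–8.
Citadel vs Kestrel: Kestrel wins 25–8.
Citadel vs Delta: Delta wins 26–7.
Beacon vs Kestrel: Kestrel wins 19–14.
Beacon vs Delta: Beacon wins 18–15.
Kestrel vs Delta: Delta wins 27–6.
No candidate beats all others: Beacon beats Delta beats Kestrel beats Beacon, a majority cycle.

None — there is no Condorcet winner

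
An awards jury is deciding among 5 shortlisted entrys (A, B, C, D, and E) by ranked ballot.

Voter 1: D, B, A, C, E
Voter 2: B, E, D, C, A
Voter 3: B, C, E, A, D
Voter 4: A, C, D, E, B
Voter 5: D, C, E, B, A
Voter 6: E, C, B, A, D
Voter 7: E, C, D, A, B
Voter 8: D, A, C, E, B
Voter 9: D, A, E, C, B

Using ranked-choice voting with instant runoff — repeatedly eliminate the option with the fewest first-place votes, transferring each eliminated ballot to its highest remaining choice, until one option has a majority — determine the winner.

D

Round 1: D 4, B 2, E 2, A 1, C 0. C has the fewest and is eliminated.
Round 2: D 4, B 2, E 2, A 1. A has the fewest and is eliminated.
Round 3: D 5, B 2, E 2. D has a majority.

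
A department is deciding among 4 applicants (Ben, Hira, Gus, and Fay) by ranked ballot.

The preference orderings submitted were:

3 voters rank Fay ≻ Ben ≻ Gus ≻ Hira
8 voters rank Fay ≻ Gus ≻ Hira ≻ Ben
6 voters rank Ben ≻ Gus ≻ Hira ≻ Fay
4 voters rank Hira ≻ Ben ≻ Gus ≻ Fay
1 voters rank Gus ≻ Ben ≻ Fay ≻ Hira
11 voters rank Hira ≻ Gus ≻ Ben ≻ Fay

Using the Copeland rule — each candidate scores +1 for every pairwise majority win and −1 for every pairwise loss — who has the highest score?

Pairwise results:
  Ben vs Hira: Hira wins 23–10.
  Ben vs Gus: Gus wins 20–13.
  Ben vs Fay: Ben wins 22–11.
  Hira vs Gus: Gus wins 18–15.
  Hira vs Fay: Hira wins 21–12.
  Gus vs Fay: Gus wins 22–11.
Copeland scores (wins − losses):
  Ben: 1 − 2 = -1
  Hira: 2 − 1 = 1
  Gus: 3 − 0 = 3
  Fay: 0 − 3 = -3
Gus has the best Copeland score.

Gus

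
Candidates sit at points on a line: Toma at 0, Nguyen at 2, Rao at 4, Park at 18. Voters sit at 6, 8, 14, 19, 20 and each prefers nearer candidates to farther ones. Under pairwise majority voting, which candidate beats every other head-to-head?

With single-peaked preferences on a line, the Condorcet winner is the candidate closest to the median voter.
The median voter (position 14) is closest to Park at 18.
Check: Park vs Nguyen — voters closer to Park: 3 of 5.

Park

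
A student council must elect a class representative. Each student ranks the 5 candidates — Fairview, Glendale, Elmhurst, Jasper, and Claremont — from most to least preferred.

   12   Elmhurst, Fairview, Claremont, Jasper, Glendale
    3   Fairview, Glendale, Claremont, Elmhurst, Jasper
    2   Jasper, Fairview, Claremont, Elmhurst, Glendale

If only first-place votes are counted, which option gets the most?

First-place vote totals:
  Fairview: 3
  Glendale: 0
  Elmhurst: 12
  Jasper: 2
  Claremont: 0
Elmhurst has the most first-place votes.

Elmhurst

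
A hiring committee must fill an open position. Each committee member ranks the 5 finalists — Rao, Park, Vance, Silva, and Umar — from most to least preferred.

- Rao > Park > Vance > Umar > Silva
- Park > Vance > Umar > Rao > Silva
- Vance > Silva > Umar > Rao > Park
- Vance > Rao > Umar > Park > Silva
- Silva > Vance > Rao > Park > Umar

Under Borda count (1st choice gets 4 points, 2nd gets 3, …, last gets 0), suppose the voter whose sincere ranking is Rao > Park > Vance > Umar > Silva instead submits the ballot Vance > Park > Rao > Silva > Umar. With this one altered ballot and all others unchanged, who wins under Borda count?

Borda totals with the altered ballot: Rao 9, Park 9, Vance 18, Silva 8, Umar 6.
The winner is unchanged: still Vance.

Vance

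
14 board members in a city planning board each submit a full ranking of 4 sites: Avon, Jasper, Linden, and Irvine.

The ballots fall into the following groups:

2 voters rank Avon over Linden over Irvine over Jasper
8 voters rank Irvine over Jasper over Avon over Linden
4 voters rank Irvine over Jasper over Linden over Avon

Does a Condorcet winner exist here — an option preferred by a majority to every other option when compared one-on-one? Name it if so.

Head-to-head results (14 voters total):
Avon vs Jasper: Jasper wins 12–2.
Avon vs Linden: Avon wins 10–4.
Avon vs Irvine: Irvine wins 12–2.
Jasper vs Linden: Jasper wins 12–2.
Jasper vs Irvine: Irvine wins 14–0.
Linden vs Irvine: Irvine wins 12–2.
Irvine beats each rival — Avon (12–2), Jasper (14–0), Linden (12–2) — so Irvine is the Condorcet winner.

Irvine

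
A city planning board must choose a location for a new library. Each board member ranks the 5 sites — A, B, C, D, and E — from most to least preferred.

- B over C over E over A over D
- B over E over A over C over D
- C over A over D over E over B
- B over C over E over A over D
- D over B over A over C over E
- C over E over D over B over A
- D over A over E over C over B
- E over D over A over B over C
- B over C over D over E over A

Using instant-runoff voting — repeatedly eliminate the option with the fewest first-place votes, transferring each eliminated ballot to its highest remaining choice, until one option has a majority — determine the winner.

D

Round 1: B 4, C 2, D 2, E 1, A 0. A has the fewest and is eliminated.
Round 2: B 4, C 2, D 2, E 1. E has the fewest and is eliminated.
Round 3: B 4, D 3, C 2. C has the fewest and is eliminated.
Round 4: D 5, B 4. D has a majority.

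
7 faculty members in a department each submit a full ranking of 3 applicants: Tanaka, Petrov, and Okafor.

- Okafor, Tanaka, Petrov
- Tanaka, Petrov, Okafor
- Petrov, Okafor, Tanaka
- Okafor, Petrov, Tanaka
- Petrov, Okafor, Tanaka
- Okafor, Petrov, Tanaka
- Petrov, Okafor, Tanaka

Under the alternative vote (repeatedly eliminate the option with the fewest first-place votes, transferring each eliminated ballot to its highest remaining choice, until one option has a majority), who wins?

Petrov

Round 1: Petrov 3, Okafor 3, Tanaka 1. Tanaka has the fewest and is eliminated.
Round 2: Petrov 4, Okafor 3. Petrov has a majority.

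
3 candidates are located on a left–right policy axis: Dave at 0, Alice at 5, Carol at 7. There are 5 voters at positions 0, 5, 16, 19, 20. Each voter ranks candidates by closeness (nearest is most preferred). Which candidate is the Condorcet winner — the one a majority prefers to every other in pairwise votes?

Carol

With single-peaked preferences on a line, the Condorcet winner is the candidate closest to the median voter.
The median voter (position 16) is closest to Carol at 7.
Check: Carol vs Alice — voters closer to Carol: 3 of 5.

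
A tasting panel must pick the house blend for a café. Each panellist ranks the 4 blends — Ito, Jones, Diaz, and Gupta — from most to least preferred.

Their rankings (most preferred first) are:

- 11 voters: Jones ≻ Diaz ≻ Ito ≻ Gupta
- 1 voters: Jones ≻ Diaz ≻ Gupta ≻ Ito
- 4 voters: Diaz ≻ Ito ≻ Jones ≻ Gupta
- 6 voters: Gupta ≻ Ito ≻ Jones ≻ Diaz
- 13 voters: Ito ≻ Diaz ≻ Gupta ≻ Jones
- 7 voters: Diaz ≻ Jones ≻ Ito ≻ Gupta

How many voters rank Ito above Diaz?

Ballots ranking Ito above Diaz: 6+13 = 19.
Ballots ranking Diaz above Ito: 11+1+4+7 = 23.
So 19 of 42 voters prefer Ito to Diaz.

19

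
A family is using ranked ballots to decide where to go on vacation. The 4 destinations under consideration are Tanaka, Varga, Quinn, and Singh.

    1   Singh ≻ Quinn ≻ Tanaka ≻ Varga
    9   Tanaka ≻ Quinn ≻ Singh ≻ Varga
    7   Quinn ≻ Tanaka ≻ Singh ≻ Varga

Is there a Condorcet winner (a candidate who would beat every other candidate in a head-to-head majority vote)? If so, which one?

Head-to-head results (17 voters total):
Tanaka vs Varga: Tanaka wins 17–0.
Tanaka vs Quinn: Tanaka wins 9–8.
Tanaka vs Singh: Tanaka wins 16–1.
Varga vs Quinn: Quinn wins 17–0.
Varga vs Singh: Singh wins 17–0.
Quinn vs Singh: Quinn wins 16–1.
Tanaka beats each rival — Varga (17–0), Quinn (9–8), Singh (16–1) — so Tanaka is the Condorcet winner.

Tanaka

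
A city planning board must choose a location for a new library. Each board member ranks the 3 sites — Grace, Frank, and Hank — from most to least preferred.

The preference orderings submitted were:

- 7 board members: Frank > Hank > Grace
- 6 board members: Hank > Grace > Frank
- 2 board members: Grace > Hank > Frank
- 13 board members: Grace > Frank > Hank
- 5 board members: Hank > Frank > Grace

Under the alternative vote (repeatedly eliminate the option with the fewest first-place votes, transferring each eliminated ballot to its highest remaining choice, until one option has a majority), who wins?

Round 1: Grace 15, Hank 11, Frank 7. Frank has the fewest and is eliminated.
Round 2: Hank 18, Grace 15. Hank has a majority.

Hank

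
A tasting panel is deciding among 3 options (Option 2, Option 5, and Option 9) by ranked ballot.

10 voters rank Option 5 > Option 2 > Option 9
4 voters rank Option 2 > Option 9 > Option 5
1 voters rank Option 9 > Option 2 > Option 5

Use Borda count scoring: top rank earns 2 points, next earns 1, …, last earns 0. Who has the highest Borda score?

Borda scores:
  Option 2: 10·1 + 4·2 + 1 = 19
  Option 5: 10·2 + 4·0 + 0 = 20
  Option 9: 10·0 + 4·1 + 2 = 6
Option 5 has the highest total.

Option 5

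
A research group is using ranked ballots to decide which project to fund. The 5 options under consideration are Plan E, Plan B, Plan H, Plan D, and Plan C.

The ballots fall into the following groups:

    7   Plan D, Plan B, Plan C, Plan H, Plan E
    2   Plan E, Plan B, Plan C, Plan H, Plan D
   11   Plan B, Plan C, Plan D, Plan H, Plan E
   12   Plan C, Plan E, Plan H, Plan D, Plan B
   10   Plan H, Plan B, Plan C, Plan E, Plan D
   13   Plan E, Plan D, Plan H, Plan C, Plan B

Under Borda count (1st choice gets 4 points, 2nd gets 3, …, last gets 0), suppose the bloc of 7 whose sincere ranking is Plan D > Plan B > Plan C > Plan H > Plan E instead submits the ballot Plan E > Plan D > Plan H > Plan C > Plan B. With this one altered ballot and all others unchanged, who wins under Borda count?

Borda totals with the altered ballot: Plan E 134, Plan B 80, Plan H 117, Plan D 94, Plan C 125.
The switch changes the winner from Plan C to Plan E.

Plan E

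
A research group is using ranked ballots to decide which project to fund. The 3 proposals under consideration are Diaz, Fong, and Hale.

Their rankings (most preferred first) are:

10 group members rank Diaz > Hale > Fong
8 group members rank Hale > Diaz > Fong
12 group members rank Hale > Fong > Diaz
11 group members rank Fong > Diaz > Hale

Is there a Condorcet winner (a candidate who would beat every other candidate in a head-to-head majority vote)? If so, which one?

None — there is no Condorcet winner

Head-to-head results (41 voters total):
Diaz vs Fong: Fong wins 23–18.
Diaz vs Hale: Diaz wins 21–20.
Fong vs Hale: Hale wins 30–11.
No candidate beats all others: Diaz beats Hale beats Fong beats Diaz, a majority cycle.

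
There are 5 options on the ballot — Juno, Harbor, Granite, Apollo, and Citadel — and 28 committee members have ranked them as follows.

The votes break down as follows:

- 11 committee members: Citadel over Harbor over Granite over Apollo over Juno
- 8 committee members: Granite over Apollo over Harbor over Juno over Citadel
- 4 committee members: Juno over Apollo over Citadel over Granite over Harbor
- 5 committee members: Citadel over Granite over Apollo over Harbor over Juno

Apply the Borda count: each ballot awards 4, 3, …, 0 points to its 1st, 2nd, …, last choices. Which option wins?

Granite

Borda scores:
  Juno: 11·0 + 8·1 + 4·4 + 5·0 = 24
  Harbor: 11·3 + 8·2 + 4·0 + 5·1 = 54
  Granite: 11·2 + 8·4 + 4·1 + 5·3 = 73
  Apollo: 11·1 + 8·3 + 4·3 + 5·2 = 57
  Citadel: 11·4 + 8·0 + 4·2 + 5·4 = 72
Granite has the highest total.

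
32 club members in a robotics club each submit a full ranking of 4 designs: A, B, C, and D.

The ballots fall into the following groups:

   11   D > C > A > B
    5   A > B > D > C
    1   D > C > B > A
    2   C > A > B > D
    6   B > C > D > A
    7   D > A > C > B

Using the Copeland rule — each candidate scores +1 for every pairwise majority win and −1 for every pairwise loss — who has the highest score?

D

Pairwise results:
  A vs B: A wins 25–7.
  A vs C: C wins 20–12.
  A vs D: D wins 25–7.
  B vs C: C wins 21–11.
  B vs D: D wins 19–13.
  C vs D: D wins 24–8.
Copeland scores (wins − losses):
  A: 1 − 2 = -1
  B: 0 − 3 = -3
  C: 2 − 1 = 1
  D: 3 − 0 = 3
D has the best Copeland score.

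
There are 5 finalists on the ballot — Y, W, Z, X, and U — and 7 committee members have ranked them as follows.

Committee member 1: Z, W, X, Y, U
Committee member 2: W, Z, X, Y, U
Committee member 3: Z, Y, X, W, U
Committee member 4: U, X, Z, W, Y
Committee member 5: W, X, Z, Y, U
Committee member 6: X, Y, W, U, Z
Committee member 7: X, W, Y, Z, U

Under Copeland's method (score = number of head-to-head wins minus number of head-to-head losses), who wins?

X

Pairwise results:
  Y vs W: W wins 5–2.
  Y vs Z: Z wins 5–2.
  Y vs X: X wins 6–1.
  Y vs U: Y wins 6–1.
  W vs Z: W wins 4–3.
  W vs X: X wins 4–3.
  W vs U: W wins 6–1.
  Z vs X: X wins 4–3.
  Z vs U: Z wins 5–2.
  X vs U: X wins 6–1.
Copeland scores (wins − losses):
  Y: 1 − 3 = -2
  W: 3 − 1 = 2
  Z: 2 − 2 = 0
  X: 4 − 0 = 4
  U: 0 − 4 = -4
X has the best Copeland score.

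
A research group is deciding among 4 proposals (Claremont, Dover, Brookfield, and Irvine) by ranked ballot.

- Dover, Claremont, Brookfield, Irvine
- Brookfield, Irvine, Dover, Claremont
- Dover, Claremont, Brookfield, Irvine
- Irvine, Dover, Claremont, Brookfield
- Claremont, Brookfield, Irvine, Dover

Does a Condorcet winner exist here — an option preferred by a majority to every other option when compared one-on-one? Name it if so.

Head-to-head results (5 voters total):
Claremont vs Dover: Dover wins 4–1.
Claremont vs Brookfield: Claremont wins 4–1.
Claremont vs Irvine: Claremont wins 3–2.
Dover vs Brookfield: Dover wins 3–2.
Dover vs Irvine: Irvine wins 3–2.
Brookfield vs Irvine: Brookfield wins 4–1.
No candidate beats all others: Claremont beats Irvine beats Dover beats Claremont, a majority cycle.

None — there is no Condorcet winner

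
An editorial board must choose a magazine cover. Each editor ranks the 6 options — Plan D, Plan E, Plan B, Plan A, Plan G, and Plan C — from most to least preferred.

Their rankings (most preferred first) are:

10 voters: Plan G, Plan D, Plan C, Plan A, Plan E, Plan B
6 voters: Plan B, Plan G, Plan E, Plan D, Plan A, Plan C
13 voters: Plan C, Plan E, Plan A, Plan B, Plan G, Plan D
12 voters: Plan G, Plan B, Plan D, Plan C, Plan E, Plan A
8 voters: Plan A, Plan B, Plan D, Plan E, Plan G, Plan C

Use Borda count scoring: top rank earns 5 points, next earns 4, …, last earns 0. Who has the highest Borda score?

Plan G

Borda scores:
  Plan D: 10·4 + 6·2 + 13·0 + 12·3 + 8·3 = 112
  Plan E: 10·1 + 6·3 + 13·4 + 12·1 + 8·2 = 108
  Plan B: 10·0 + 6·5 + 13·2 + 12·4 + 8·4 = 136
  Plan A: 10·2 + 6·1 + 13·3 + 12·0 + 8·5 = 105
  Plan G: 10·5 + 6·4 + 13·1 + 12·5 + 8·1 = 155
  Plan C: 10·3 + 6·0 + 13·5 + 12·2 + 8·0 = 119
Plan G has the highest total.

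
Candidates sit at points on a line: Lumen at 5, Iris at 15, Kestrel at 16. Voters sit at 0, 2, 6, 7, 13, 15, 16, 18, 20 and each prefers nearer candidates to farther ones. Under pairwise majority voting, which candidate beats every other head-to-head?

With single-peaked preferences on a line, the Condorcet winner is the candidate closest to the median voter.
The median voter (position 13) is closest to Iris at 15.
Check: Iris vs Kestrel — voters closer to Iris: 6 of 9.

Iris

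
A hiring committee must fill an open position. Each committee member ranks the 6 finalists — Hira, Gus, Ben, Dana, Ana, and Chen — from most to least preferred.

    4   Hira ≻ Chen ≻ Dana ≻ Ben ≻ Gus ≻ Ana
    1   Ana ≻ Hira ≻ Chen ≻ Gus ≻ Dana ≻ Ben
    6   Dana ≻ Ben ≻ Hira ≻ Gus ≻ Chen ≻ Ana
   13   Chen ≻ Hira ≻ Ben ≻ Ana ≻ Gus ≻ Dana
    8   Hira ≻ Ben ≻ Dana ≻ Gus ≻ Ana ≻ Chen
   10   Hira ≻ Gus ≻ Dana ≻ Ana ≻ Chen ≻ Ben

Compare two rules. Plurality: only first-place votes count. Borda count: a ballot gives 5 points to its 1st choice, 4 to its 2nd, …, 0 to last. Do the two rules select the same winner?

Plurality first-place counts: Hira 22, Gus 0, Ben 0, Dana 6, Ana 1, Chen 13 → Hira.
Borda totals: Hira 184, Gus 87, Ben 103, Dana 97, Ana 59, Chen 100 → Hira.
The two rules agree on Hira.

Yes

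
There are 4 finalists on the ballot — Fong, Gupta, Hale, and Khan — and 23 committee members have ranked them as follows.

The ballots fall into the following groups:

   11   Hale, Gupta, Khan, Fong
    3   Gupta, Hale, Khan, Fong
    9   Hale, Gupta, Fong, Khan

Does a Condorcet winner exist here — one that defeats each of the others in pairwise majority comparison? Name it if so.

Head-to-head results (23 voters total):
Fong vs Gupta: Gupta wins 23–0.
Fong vs Hale: Hale wins 23–0.
Fong vs Khan: Khan wins 14–9.
Gupta vs Hale: Hale wins 20–3.
Gupta vs Khan: Gupta wins 23–0.
Hale vs Khan: Hale wins 23–0.
Hale beats each rival — Fong (23–0), Gupta (20–3), Khan (23–0) — so Hale is the Condorcet winner.

Hale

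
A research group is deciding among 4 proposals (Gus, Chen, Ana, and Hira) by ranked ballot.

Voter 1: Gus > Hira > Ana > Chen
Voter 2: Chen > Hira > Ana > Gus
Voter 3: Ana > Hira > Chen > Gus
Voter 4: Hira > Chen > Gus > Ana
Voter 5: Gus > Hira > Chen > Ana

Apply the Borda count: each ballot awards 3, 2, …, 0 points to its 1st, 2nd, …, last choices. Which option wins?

Hira

Borda scores:
  Gus: 3 + 0 + 0 + 1 + 3 = 7
  Chen: 0 + 3 + 1 + 2 + 1 = 7
  Ana: 1 + 1 + 3 + 0 + 0 = 5
  Hira: 2 + 2 + 2 + 3 + 2 = 11
Hira has the highest total.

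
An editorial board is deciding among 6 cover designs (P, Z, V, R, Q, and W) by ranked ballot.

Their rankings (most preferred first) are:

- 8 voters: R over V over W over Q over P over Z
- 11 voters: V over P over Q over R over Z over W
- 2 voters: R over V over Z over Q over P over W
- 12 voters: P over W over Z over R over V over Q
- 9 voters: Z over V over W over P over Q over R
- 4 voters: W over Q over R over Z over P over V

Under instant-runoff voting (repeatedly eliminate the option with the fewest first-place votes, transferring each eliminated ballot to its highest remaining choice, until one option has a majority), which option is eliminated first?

Q

Round 1: P 12, V 11, R 10, Z 9, W 4, Q 0. Q has the fewest and is eliminated.
Round 2: P 12, V 11, R 10, Z 9, W 4. W has the fewest and is eliminated.
Round 3: R 14, P 12, V 11, Z 9. Z has the fewest and is eliminated.
Round 4: V 20, R 14, P 12. P has the fewest and is eliminated.
Round 5: R 26, V 20. R has a majority.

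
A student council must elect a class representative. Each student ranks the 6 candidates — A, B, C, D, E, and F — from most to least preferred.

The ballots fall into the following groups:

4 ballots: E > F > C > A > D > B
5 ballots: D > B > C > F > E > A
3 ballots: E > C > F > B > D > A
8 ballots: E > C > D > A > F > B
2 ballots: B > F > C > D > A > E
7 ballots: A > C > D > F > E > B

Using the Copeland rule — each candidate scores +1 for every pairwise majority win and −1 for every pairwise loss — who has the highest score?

Pairwise results:
  A vs B: A wins 19–10.
  A vs C: C wins 22–7.
  A vs D: D wins 18–11.
  A vs E: E wins 20–9.
  A vs F: A wins 15–14.
  B vs C: C wins 22–7.
  B vs D: D wins 24–5.
  B vs E: E wins 22–7.
  B vs F: F wins 22–7.
  C vs D: C wins 24–5.
  C vs E: E wins 15–14.
  C vs F: C wins 23–6.
  D vs E: E wins 15–14.
  D vs F: D wins 20–9.
  E vs F: E wins 15–14.
Copeland scores (wins − losses):
  A: 2 − 3 = -1
  B: 0 − 5 = -5
  C: 4 − 1 = 3
  D: 3 − 2 = 1
  E: 5 − 0 = 5
  F: 1 − 4 = -3
E has the best Copeland score.

E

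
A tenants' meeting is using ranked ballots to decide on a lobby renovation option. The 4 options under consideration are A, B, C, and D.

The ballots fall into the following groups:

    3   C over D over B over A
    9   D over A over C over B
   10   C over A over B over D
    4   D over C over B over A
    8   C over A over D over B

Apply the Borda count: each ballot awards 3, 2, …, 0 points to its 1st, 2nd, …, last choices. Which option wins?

C

Borda scores:
  A: 3·0 + 9·2 + 10·2 + 4·0 + 8·2 = 54
  B: 3·1 + 9·0 + 10·1 + 4·1 + 8·0 = 17
  C: 3·3 + 9·1 + 10·3 + 4·2 + 8·3 = 80
  D: 3·2 + 9·3 + 10·0 + 4·3 + 8·1 = 53
C has the highest total.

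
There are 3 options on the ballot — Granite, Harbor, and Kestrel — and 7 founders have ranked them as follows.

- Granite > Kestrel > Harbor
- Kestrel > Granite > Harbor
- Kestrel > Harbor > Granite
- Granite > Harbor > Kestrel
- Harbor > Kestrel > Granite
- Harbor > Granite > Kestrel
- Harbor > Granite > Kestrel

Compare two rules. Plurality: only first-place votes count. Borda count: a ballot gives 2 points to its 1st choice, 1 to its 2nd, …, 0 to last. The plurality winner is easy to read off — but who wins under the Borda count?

Plurality first-place counts: Granite 2, Harbor 3, Kestrel 2 → Harbor.
Borda totals: Granite 7, Harbor 8, Kestrel 6 → Harbor.

Harbor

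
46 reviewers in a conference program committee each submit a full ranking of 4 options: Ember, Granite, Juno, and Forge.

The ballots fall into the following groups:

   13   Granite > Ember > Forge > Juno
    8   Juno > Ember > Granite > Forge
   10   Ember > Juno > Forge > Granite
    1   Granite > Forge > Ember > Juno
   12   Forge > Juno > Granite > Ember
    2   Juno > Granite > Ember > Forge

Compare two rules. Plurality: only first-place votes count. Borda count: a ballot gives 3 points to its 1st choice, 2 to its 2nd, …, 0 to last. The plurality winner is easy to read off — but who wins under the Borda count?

Ember

Plurality first-place counts: Ember 10, Granite 14, Juno 10, Forge 12 → Granite.
Borda totals: Ember 75, Granite 66, Juno 74, Forge 61 → Ember.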